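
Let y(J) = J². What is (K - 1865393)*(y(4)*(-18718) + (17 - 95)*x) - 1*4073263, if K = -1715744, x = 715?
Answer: 1272223495083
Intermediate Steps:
(K - 1865393)*(y(4)*(-18718) + (17 - 95)*x) - 1*4073263 = (-1715744 - 1865393)*(4²*(-18718) + (17 - 95)*715) - 1*4073263 = -3581137*(16*(-18718) - 78*715) - 4073263 = -3581137*(-299488 - 55770) - 4073263 = -3581137*(-355258) - 4073263 = 1272227568346 - 4073263 = 1272223495083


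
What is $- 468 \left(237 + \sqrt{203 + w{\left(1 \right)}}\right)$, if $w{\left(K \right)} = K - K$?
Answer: $-110916 - 468 \sqrt{203} \approx -1.1758 \cdot 10^{5}$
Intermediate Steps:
$w{\left(K \right)} = 0$
$- 468 \left(237 + \sqrt{203 + w{\left(1 \right)}}\right) = - 468 \left(237 + \sqrt{203 + 0}\right) = - 468 \left(237 + \sqrt{203}\right) = -110916 - 468 \sqrt{203}$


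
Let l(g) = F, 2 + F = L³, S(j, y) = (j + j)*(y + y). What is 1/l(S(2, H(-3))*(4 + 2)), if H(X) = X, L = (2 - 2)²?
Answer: -½ ≈ -0.50000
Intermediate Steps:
L = 0 (L = 0² = 0)
S(j, y) = 4*j*y (S(j, y) = (2*j)*(2*y) = 4*j*y)
F = -2 (F = -2 + 0³ = -2 + 0 = -2)
l(g) = -2
1/l(S(2, H(-3))*(4 + 2)) = 1/(-2) = -½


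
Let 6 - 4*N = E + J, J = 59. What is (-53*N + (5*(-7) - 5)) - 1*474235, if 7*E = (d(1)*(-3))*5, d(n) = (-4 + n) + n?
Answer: -13258447/28 ≈ -4.7352e+5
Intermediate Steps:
d(n) = -4 + 2*n
E = 30/7 (E = (((-4 + 2*1)*(-3))*5)/7 = (((-4 + 2)*(-3))*5)/7 = (-2*(-3)*5)/7 = (6*5)/7 = (⅐)*30 = 30/7 ≈ 4.2857)
N = -401/28 (N = 3/2 - (30/7 + 59)/4 = 3/2 - ¼*443/7 = 3/2 - 443/28 = -401/28 ≈ -14.321)
(-53*N + (5*(-7) - 5)) - 1*474235 = (-53*(-401/28) + (5*(-7) - 5)) - 1*474235 = (21253/28 + (-35 - 5)) - 474235 = (21253/28 - 40) - 474235 = 20133/28 - 474235 = -13258447/28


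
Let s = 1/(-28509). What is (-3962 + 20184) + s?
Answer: 462472997/28509 ≈ 16222.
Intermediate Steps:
s = -1/28509 ≈ -3.5077e-5
(-3962 + 20184) + s = (-3962 + 20184) - 1/28509 = 16222 - 1/28509 = 462472997/28509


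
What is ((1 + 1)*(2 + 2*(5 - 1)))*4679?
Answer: 93580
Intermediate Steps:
((1 + 1)*(2 + 2*(5 - 1)))*4679 = (2*(2 + 2*4))*4679 = (2*(2 + 8))*4679 = (2*10)*4679 = 20*4679 = 93580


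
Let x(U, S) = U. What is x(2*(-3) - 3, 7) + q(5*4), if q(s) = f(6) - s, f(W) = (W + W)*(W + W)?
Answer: 115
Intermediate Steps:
f(W) = 4*W² (f(W) = (2*W)*(2*W) = 4*W²)
q(s) = 144 - s (q(s) = 4*6² - s = 4*36 - s = 144 - s)
x(2*(-3) - 3, 7) + q(5*4) = (2*(-3) - 3) + (144 - 5*4) = (-6 - 3) + (144 - 1*20) = -9 + (144 - 20) = -9 + 124 = 115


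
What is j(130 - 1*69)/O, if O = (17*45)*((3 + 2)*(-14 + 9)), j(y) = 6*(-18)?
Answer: 12/2125 ≈ 0.0056471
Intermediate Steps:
j(y) = -108
O = -19125 (O = 765*(5*(-5)) = 765*(-25) = -19125)
j(130 - 1*69)/O = -108/(-19125) = -108*(-1/19125) = 12/2125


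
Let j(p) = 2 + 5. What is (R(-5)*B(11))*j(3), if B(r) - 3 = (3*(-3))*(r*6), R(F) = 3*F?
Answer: 62055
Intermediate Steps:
j(p) = 7
B(r) = 3 - 54*r (B(r) = 3 + (3*(-3))*(r*6) = 3 - 54*r)
(R(-5)*B(11))*j(3) = ((3*(-5))*(3 - 54*11))*7 = -15*(3 - 594)*7 = -15*(-591)*7 = 8865*7 = 62055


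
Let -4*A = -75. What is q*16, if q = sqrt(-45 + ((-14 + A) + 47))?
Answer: 24*sqrt(3) ≈ 41.569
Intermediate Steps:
A = 75/4 (A = -1/4*(-75) = 75/4 ≈ 18.750)
q = 3*sqrt(3)/2 (q = sqrt(-45 + ((-14 + 75/4) + 47)) = sqrt(-45 + (19/4 + 47)) = sqrt(-45 + 207/4) = sqrt(27/4) = 3*sqrt(3)/2 ≈ 2.5981)
q*16 = (3*sqrt(3)/2)*16 = 24*sqrt(3)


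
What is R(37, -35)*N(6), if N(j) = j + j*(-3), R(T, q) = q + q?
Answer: 840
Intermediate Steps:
R(T, q) = 2*q
N(j) = -2*j (N(j) = j - 3*j = -2*j)
R(37, -35)*N(6) = (2*(-35))*(-2*6) = -70*(-12) = 840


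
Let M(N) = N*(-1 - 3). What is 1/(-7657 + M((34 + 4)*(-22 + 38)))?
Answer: -1/10089 ≈ -9.9118e-5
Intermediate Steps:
M(N) = -4*N (M(N) = N*(-4) = -4*N)
1/(-7657 + M((34 + 4)*(-22 + 38))) = 1/(-7657 - 4*(34 + 4)*(-22 + 38)) = 1/(-7657 - 152*16) = 1/(-7657 - 4*608) = 1/(-7657 - 2432) = 1/(-10089) = -1/10089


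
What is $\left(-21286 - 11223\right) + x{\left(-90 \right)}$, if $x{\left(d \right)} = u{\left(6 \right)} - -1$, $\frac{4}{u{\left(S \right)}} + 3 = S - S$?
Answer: $- \frac{97528}{3} \approx -32509.0$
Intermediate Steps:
$u{\left(S \right)} = - \frac{4}{3}$ ($u{\left(S \right)} = \frac{4}{-3 + \left(S - S\right)} = \frac{4}{-3 + 0} = \frac{4}{-3} = 4 \left(- \frac{1}{3}\right) = - \frac{4}{3}$)
$x{\left(d \right)} = - \frac{1}{3}$ ($x{\left(d \right)} = - \frac{4}{3} - -1 = - \frac{4}{3} + 1 = - \frac{1}{3}$)
$\left(-21286 - 11223\right) + x{\left(-90 \right)} = \left(-21286 - 11223\right) - \frac{1}{3} = -32509 - \frac{1}{3} = - \frac{97528}{3}$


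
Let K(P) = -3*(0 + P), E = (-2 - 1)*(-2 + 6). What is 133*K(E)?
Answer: 4788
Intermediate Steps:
E = -12 (E = -3*4 = -12)
K(P) = -3*P
133*K(E) = 133*(-3*(-12)) = 133*36 = 4788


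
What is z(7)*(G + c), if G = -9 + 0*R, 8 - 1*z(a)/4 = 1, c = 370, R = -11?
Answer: 10108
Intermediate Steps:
z(a) = 28 (z(a) = 32 - 4*1 = 32 - 4 = 28)
G = -9 (G = -9 + 0*(-11) = -9 + 0 = -9)
z(7)*(G + c) = 28*(-9 + 370) = 28*361 = 10108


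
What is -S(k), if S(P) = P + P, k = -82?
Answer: 164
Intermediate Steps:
S(P) = 2*P
-S(k) = -2*(-82) = -1*(-164) = 164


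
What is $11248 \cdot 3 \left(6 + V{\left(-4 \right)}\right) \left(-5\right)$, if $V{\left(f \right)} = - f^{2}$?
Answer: $1687200$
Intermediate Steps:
$11248 \cdot 3 \left(6 + V{\left(-4 \right)}\right) \left(-5\right) = 11248 \cdot 3 \left(6 - \left(-4\right)^{2}\right) \left(-5\right) = 11248 \cdot 3 \left(6 - 16\right) \left(-5\right) = 11248 \cdot 3 \left(\left(-10\right) \left(-5\right)\right) = 11248 \cdot 3 \cdot 50 = 11248 \cdot 150 = 1687200$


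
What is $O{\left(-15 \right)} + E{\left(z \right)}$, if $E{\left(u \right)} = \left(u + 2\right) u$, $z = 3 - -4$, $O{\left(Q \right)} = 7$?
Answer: $70$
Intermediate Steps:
$z = 7$ ($z = 3 + 4 = 7$)
$E{\left(u \right)} = u \left(2 + u\right)$ ($E{\left(u \right)} = \left(2 + u\right) u = u \left(2 + u\right)$)
$O{\left(-15 \right)} + E{\left(z \right)} = 7 + 7 \left(2 + 7\right) = 7 + 7 \cdot 9 = 7 + 63 = 70$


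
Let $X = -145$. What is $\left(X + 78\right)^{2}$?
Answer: $4489$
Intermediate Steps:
$\left(X + 78\right)^{2} = \left(-145 + 78\right)^{2} = \left(-67\right)^{2} = 4489$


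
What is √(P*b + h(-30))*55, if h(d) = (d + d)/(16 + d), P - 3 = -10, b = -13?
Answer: 55*√4669/7 ≈ 536.88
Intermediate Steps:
P = -7 (P = 3 - 10 = -7)
h(d) = 2*d/(16 + d) (h(d) = (2*d)/(16 + d) = 2*d/(16 + d))
√(P*b + h(-30))*55 = √(-7*(-13) + 2*(-30)/(16 - 30))*55 = √(91 + 2*(-30)/(-14))*55 = √(91 + 2*(-30)*(-1/14))*55 = √(91 + 30/7)*55 = √(667/7)*55 = (√4669/7)*55 = 55*√4669/7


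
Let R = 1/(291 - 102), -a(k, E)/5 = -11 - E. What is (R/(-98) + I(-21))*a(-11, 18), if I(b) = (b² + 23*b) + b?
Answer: -169198615/18522 ≈ -9135.0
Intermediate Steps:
a(k, E) = 55 + 5*E (a(k, E) = -5*(-11 - E) = 55 + 5*E)
R = 1/189 ≈ 0.0052910
I(b) = b² + 24*b
(R/(-98) + I(-21))*a(-11, 18) = ((1/189)/(-98) - 21*(24 - 21))*(55 + 5*18) = ((1/189)*(-1/98) - 21*3)*(55 + 90) = (-1/18522 - 63)*145 = -1166887/18522*145 = -169198615/18522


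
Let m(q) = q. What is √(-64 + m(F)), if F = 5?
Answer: I*√59 ≈ 7.6811*I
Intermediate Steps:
√(-64 + m(F)) = √(-64 + 5) = √(-59) = I*√59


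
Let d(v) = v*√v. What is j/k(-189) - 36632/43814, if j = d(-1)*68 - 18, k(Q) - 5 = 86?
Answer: -108478/104923 - 68*I/91 ≈ -1.0339 - 0.74725*I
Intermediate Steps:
k(Q) = 91 (k(Q) = 5 + 86 = 91)
d(v) = v^(3/2)
j = -18 - 68*I (j = (-1)^(3/2)*68 - 18 = -I*68 - 18 = -68*I - 18 = -18 - 68*I ≈ -18.0 - 68.0*I)
j/k(-189) - 36632/43814 = (-18 - 68*I)/91 - 36632/43814 = (-18 - 68*I)*(1/91) - 36632*1/43814 = (-18/91 - 68*I/91) - 964/1153 = -108478/104923 - 68*I/91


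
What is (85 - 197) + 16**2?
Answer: 144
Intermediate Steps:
(85 - 197) + 16**2 = -112 + 256 = 144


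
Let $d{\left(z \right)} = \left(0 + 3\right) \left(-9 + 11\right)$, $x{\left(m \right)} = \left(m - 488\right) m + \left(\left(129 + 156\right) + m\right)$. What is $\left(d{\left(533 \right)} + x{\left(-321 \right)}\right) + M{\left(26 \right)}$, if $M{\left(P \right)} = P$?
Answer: $259685$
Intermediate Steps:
$x{\left(m \right)} = 285 + m + m \left(-488 + m\right)$ ($x{\left(m \right)} = \left(-488 + m\right) m + \left(285 + m\right) = m \left(-488 + m\right) + \left(285 + m\right) = 285 + m + m \left(-488 + m\right)$)
$d{\left(z \right)} = 6$ ($d{\left(z \right)} = 3 \cdot 2 = 6$)
$\left(d{\left(533 \right)} + x{\left(-321 \right)}\right) + M{\left(26 \right)} = \left(6 + \left(285 + \left(-321\right)^{2} - -156327\right)\right) + 26 = \left(6 + \left(285 + 103041 + 156327\right)\right) + 26 = \left(6 + 259653\right) + 26 = 259659 + 26 = 259685$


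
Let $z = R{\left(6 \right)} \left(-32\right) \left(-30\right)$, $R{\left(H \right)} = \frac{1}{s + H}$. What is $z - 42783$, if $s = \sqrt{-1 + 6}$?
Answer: $- \frac{1320513}{31} - \frac{960 \sqrt{5}}{31} \approx -42666.0$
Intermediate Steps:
$s = \sqrt{5} \approx 2.2361$
$R{\left(H \right)} = \frac{1}{H + \sqrt{5}}$ ($R{\left(H \right)} = \frac{1}{\sqrt{5} + H} = \frac{1}{H + \sqrt{5}}$)
$z = \frac{960}{6 + \sqrt{5}}$ ($z = \frac{1}{6 + \sqrt{5}} \left(-32\right) \left(-30\right) = - \frac{32}{6 + \sqrt{5}} \left(-30\right) = \frac{960}{6 + \sqrt{5}} \approx 116.56$)
$z - 42783 = \left(\frac{5760}{31} - \frac{960 \sqrt{5}}{31}\right) - 42783 = - \frac{1320513}{31} - \frac{960 \sqrt{5}}{31}$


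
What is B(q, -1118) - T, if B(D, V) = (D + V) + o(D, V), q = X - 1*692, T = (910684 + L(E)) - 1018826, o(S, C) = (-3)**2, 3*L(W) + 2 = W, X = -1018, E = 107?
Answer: 105288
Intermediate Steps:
L(W) = -2/3 + W/3
o(S, C) = 9
T = -108107 (T = (910684 + (-2/3 + (1/3)*107)) - 1018826 = (910684 + (-2/3 + 107/3)) - 1018826 = (910684 + 35) - 1018826 = 910719 - 1018826 = -108107)
q = -1710 (q = -1018 - 1*692 = -1018 - 692 = -1710)
B(D, V) = 9 + D + V (B(D, V) = (D + V) + 9 = 9 + D + V)
B(q, -1118) - T = (9 - 1710 - 1118) - 1*(-108107) = -2819 + 108107 = 105288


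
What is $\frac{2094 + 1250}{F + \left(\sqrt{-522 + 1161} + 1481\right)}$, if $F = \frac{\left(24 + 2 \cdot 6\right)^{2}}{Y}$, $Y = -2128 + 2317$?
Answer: $\frac{121897160}{54220457} - \frac{245784 \sqrt{71}}{54220457} \approx 2.21$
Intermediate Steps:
$Y = 189$
$F = \frac{48}{7}$ ($F = \frac{\left(24 + 2 \cdot 6\right)^{2}}{189} = \left(24 + 12\right)^{2} \cdot \frac{1}{189} = 36^{2} \cdot \frac{1}{189} = 1296 \cdot \frac{1}{189} = \frac{48}{7} \approx 6.8571$)
$\frac{2094 + 1250}{F + \left(\sqrt{-522 + 1161} + 1481\right)} = \frac{2094 + 1250}{\frac{48}{7} + \left(\sqrt{-522 + 1161} + 1481\right)} = \frac{3344}{\frac{48}{7} + \left(\sqrt{639} + 1481\right)} = \frac{3344}{\frac{48}{7} + \left(3 \sqrt{71} + 1481\right)} = \frac{3344}{\frac{48}{7} + \left(1481 + 3 \sqrt{71}\right)} = \frac{3344}{\frac{10415}{7} + 3 \sqrt{71}}$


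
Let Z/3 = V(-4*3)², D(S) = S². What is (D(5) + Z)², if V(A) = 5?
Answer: 10000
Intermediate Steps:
Z = 75 (Z = 3*5² = 3*25 = 75)
(D(5) + Z)² = (5² + 75)² = (25 + 75)² = 100² = 10000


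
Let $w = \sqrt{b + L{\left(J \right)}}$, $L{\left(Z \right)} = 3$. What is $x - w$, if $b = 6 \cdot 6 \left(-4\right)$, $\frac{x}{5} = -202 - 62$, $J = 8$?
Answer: $-1320 - i \sqrt{141} \approx -1320.0 - 11.874 i$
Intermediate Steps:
$x = -1320$ ($x = 5 \left(-202 - 62\right) = 5 \left(-264\right) = -1320$)
$b = -144$ ($b = 36 \left(-4\right) = -144$)
$w = i \sqrt{141}$ ($w = \sqrt{-144 + 3} = \sqrt{-141} = i \sqrt{141} \approx 11.874 i$)
$x - w = -1320 - i \sqrt{141}$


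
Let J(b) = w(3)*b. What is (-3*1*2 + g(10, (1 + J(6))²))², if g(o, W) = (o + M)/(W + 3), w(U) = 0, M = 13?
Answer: 1/16 ≈ 0.062500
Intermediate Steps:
J(b) = 0 (J(b) = 0*b = 0)
g(o, W) = (13 + o)/(3 + W) (g(o, W) = (o + 13)/(W + 3) = (13 + o)/(3 + W))
(-3*1*2 + g(10, (1 + J(6))²))² = (-3*1*2 + (13 + 10)/(3 + (1 + 0)²))² = (-3*2 + 23/(3 + 1²))² = (-6 + 23/(3 + 1))² = (-6 + 23/4)² = (-¼)² = 1/16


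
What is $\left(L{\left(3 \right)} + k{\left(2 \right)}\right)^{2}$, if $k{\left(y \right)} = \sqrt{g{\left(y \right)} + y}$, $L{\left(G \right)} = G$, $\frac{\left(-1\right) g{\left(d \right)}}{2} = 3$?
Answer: $5 + 12 i \approx 5.0 + 12.0 i$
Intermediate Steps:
$g{\left(d \right)} = -6$ ($g{\left(d \right)} = \left(-2\right) 3 = -6$)
$k{\left(y \right)} = \sqrt{-6 + y}$
$\left(L{\left(3 \right)} + k{\left(2 \right)}\right)^{2} = \left(3 + \sqrt{-6 + 2}\right)^{2} = \left(3 + \sqrt{-4}\right)^{2} = \left(3 + 2 i\right)^{2}$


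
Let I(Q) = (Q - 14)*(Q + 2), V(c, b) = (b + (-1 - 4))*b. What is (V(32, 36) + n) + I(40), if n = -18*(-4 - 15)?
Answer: 2550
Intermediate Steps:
V(c, b) = b*(-5 + b) (V(c, b) = (b - 5)*b = (-5 + b)*b = b*(-5 + b))
I(Q) = (-14 + Q)*(2 + Q)
n = 342 (n = -18*(-19) = 342)
(V(32, 36) + n) + I(40) = (36*(-5 + 36) + 342) + (-28 + 40**2 - 12*40) = (36*31 + 342) + (-28 + 1600 - 480) = (1116 + 342) + 1092 = 1458 + 1092 = 2550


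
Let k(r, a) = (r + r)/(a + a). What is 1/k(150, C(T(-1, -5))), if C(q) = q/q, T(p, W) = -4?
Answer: 1/150 ≈ 0.0066667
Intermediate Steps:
C(q) = 1
k(r, a) = r/a (k(r, a) = (2*r)/((2*a)) = (2*r)*(1/(2*a)) = r/a)
1/k(150, C(T(-1, -5))) = 1/(150/1) = 1/(150*1) = 1/150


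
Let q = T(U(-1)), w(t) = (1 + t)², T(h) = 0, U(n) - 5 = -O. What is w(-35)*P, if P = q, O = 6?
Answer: 0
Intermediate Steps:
U(n) = -1 (U(n) = 5 - 1*6 = 5 - 6 = -1)
q = 0
P = 0
w(-35)*P = (1 - 35)²*0 = (-34)²*0 = 1156*0 = 0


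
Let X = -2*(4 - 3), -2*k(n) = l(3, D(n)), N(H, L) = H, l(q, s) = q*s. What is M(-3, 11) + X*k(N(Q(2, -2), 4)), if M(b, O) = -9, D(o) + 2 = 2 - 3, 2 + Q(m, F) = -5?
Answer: -18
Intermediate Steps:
Q(m, F) = -7 (Q(m, F) = -2 - 5 = -7)
D(o) = -3 (D(o) = -2 + (2 - 3) = -2 - 1 = -3)
k(n) = 9/2 (k(n) = -3*(-3)/2 = -½*(-9) = 9/2)
X = -2 (X = -2*1 = -2)
M(-3, 11) + X*k(N(Q(2, -2), 4)) = -9 - 2*9/2 = -9 - 9 = -18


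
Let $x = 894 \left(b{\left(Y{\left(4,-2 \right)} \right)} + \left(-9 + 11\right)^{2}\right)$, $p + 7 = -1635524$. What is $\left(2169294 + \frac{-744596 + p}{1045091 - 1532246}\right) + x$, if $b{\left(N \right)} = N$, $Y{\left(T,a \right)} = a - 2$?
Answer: $\frac{22484782951}{10365} \approx 2.1693 \cdot 10^{6}$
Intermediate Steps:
$p = -1635531$ ($p = -7 - 1635524 = -1635531$)
$Y{\left(T,a \right)} = -2 + a$ ($Y{\left(T,a \right)} = a - 2 = -2 + a$)
$x = 0$ ($x = 894 \left(\left(-2 - 2\right) + \left(-9 + 11\right)^{2}\right) = 894 \left(-4 + 2^{2}\right) = 894 \left(-4 + 4\right) = 894 \cdot 0 = 0$)
$\left(2169294 + \frac{-744596 + p}{1045091 - 1532246}\right) + x = \left(2169294 + \frac{-744596 - 1635531}{1045091 - 1532246}\right) + 0 = \left(2169294 - \frac{2380127}{-487155}\right) + 0 = \left(2169294 - - \frac{50641}{10365}\right) + 0 = \left(2169294 + \frac{50641}{10365}\right) + 0 = \frac{22484782951}{10365} + 0 = \frac{22484782951}{10365}$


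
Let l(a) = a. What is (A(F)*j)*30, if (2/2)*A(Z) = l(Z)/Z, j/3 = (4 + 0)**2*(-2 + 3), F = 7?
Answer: 1440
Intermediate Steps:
j = 48 (j = 3*((4 + 0)**2*(-2 + 3)) = 3*(4**2*1) = 3*(16*1) = 3*16 = 48)
A(Z) = 1 (A(Z) = Z/Z = 1)
(A(F)*j)*30 = (1*48)*30 = 48*30 = 1440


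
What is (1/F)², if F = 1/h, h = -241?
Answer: 58081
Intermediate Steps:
F = -1/241 (F = 1/(-241) = -1/241 ≈ -0.0041494)
(1/F)² = (1/(-1/241))² = (-241)² = 58081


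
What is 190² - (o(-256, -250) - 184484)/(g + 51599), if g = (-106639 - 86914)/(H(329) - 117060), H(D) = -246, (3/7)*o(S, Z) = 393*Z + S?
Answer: 11503383190952/318582413 ≈ 36108.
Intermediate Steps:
o(S, Z) = 917*Z + 7*S/3 (o(S, Z) = 7*(393*Z + S)/3 = 7*(S + 393*Z)/3 = 917*Z + 7*S/3)
g = 10187/6174 (g = (-106639 - 86914)/(-246 - 117060) = -193553/(-117306) = -193553*(-1/117306) = 10187/6174 ≈ 1.6500)
190² - (o(-256, -250) - 184484)/(g + 51599) = 190² - ((917*(-250) + (7/3)*(-256)) - 184484)/(10187/6174 + 51599) = 36100 - ((-229250 - 1792/3) - 184484)/318582413/6174 = 36100 - (-689542/3 - 184484)*6174/318582413 = 36100 - (-1242994)*6174/(3*318582413) = 36100 - 1*(-2558081652/318582413) = 36100 + 2558081652/318582413 = 11503383190952/318582413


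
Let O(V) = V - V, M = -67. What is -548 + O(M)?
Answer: -548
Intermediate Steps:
O(V) = 0
-548 + O(M) = -548 + 0 = -548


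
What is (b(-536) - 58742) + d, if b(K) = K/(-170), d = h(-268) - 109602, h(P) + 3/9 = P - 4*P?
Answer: -42721981/255 ≈ -1.6754e+5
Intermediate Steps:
h(P) = -1/3 - 3*P (h(P) = -1/3 + (P - 4*P) = -1/3 - 3*P)
d = -326395/3 (d = (-1/3 - 3*(-268)) - 109602 = (-1/3 + 804) - 109602 = 2411/3 - 109602 = -326395/3 ≈ -1.0880e+5)
b(K) = -K/170 (b(K) = K*(-1/170) = -K/170)
(b(-536) - 58742) + d = (-1/170*(-536) - 58742) - 326395/3 = (268/85 - 58742) - 326395/3 = -4992802/85 - 326395/3 = -42721981/255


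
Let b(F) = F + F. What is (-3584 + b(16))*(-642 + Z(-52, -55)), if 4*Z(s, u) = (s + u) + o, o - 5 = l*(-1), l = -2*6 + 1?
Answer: 2361192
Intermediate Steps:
b(F) = 2*F
l = -11 (l = -12 + 1 = -11)
o = 16 (o = 5 - 11*(-1) = 5 + 11 = 16)
Z(s, u) = 4 + s/4 + u/4 (Z(s, u) = ((s + u) + 16)/4 = (16 + s + u)/4 = 4 + s/4 + u/4)
(-3584 + b(16))*(-642 + Z(-52, -55)) = (-3584 + 2*16)*(-642 + (4 + (¼)*(-52) + (¼)*(-55))) = (-3584 + 32)*(-642 + (4 - 13 - 55/4)) = -3552*(-642 - 91/4) = -3552*(-2659/4) = 2361192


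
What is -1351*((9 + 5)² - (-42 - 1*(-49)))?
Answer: -255339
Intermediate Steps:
-1351*((9 + 5)² - (-42 - 1*(-49))) = -1351*(14² - (-42 + 49)) = -1351*(196 - 1*7) = -1351*(196 - 7) = -1351*189 = -255339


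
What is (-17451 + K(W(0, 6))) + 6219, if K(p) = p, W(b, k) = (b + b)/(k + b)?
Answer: -11232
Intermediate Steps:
W(b, k) = 2*b/(b + k) (W(b, k) = (2*b)/(b + k) = 2*b/(b + k))
(-17451 + K(W(0, 6))) + 6219 = (-17451 + 2*0/(0 + 6)) + 6219 = (-17451 + 2*0/6) + 6219 = (-17451 + 2*0*(⅙)) + 6219 = (-17451 + 0) + 6219 = -17451 + 6219 = -11232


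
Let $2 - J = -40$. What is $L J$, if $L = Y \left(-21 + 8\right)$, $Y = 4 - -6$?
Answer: $-5460$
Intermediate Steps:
$Y = 10$ ($Y = 4 + 6 = 10$)
$J = 42$ ($J = 2 - -40 = 2 + 40 = 42$)
$L = -130$ ($L = 10 \left(-21 + 8\right) = 10 \left(-13\right) = -130$)
$L J = \left(-130\right) 42 = -5460$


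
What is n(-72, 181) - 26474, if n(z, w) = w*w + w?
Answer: 6468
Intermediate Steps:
n(z, w) = w + w² (n(z, w) = w² + w = w + w²)
n(-72, 181) - 26474 = 181*(1 + 181) - 26474 = 181*182 - 26474 = 32942 - 26474 = 6468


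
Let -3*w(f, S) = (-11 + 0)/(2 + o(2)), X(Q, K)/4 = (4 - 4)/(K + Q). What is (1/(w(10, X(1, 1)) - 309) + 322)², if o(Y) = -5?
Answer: 808227970225/7795264 ≈ 1.0368e+5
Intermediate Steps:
X(Q, K) = 0 (X(Q, K) = 4*((4 - 4)/(K + Q)) = 4*(0/(K + Q)) = 4*0 = 0)
w(f, S) = -11/9 (w(f, S) = -(-11 + 0)/(3*(2 - 5)) = -(-11)/(3*(-3)) = -(-11)*(-1)/(3*3) = -⅓*11/3 = -11/9)
(1/(w(10, X(1, 1)) - 309) + 322)² = (1/(-11/9 - 309) + 322)² = (1/(-2792/9) + 322)² = (-9/2792 + 322)² = (899015/2792)² = 808227970225/7795264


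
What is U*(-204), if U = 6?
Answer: -1224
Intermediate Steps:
U*(-204) = 6*(-204) = -1224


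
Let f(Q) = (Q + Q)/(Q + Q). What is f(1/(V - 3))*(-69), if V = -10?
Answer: -69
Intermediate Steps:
f(Q) = 1 (f(Q) = (2*Q)/((2*Q)) = (2*Q)*(1/(2*Q)) = 1)
f(1/(V - 3))*(-69) = 1*(-69) = -69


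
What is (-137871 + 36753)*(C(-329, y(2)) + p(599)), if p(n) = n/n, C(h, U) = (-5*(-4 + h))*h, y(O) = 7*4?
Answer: 55390822512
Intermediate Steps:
y(O) = 28
C(h, U) = h*(20 - 5*h) (C(h, U) = (20 - 5*h)*h = h*(20 - 5*h))
p(n) = 1
(-137871 + 36753)*(C(-329, y(2)) + p(599)) = (-137871 + 36753)*(5*(-329)*(4 - 1*(-329)) + 1) = -101118*(5*(-329)*(4 + 329) + 1) = -101118*(5*(-329)*333 + 1) = -101118*(-547785 + 1) = -101118*(-547784) = 55390822512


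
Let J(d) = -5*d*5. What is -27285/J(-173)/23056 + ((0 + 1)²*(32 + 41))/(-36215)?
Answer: -66139855/28890067184 ≈ -0.0022894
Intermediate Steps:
J(d) = -25*d
-27285/J(-173)/23056 + ((0 + 1)²*(32 + 41))/(-36215) = -27285/((-25*(-173)))/23056 + ((0 + 1)²*(32 + 41))/(-36215) = -27285/4325*(1/23056) + (1²*73)*(-1/36215) = -27285*1/4325*(1/23056) + (1*73)*(-1/36215) = -5457/865*1/23056 + 73*(-1/36215) = -5457/19943440 - 73/36215 = -66139855/28890067184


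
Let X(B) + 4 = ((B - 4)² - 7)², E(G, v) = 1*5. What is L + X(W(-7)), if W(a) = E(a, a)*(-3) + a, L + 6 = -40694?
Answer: 406857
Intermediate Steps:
E(G, v) = 5
L = -40700 (L = -6 - 40694 = -40700)
W(a) = -15 + a (W(a) = 5*(-3) + a = -15 + a)
X(B) = -4 + (-7 + (-4 + B)²)² (X(B) = -4 + ((B - 4)² - 7)² = -4 + ((-4 + B)² - 7)² = -4 + (-7 + (-4 + B)²)²)
L + X(W(-7)) = -40700 + (-4 + (-7 + (-4 + (-15 - 7))²)²) = -40700 + (-4 + (-7 + (-4 - 22)²)²) = -40700 + (-4 + (-7 + (-26)²)²) = -40700 + (-4 + (-7 + 676)²) = -40700 + (-4 + 669²) = -40700 + (-4 + 447561) = -40700 + 447557 = 406857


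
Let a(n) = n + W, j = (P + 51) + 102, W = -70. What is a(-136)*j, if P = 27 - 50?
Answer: -26780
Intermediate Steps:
P = -23
j = 130 (j = (-23 + 51) + 102 = 28 + 102 = 130)
a(n) = -70 + n (a(n) = n - 70 = -70 + n)
a(-136)*j = (-70 - 136)*130 = -206*130 = -26780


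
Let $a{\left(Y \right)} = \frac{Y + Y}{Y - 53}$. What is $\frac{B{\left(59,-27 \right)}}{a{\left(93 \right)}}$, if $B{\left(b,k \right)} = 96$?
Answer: $\frac{640}{31} \approx 20.645$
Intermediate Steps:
$a{\left(Y \right)} = \frac{2 Y}{-53 + Y}$
$\frac{B{\left(59,-27 \right)}}{a{\left(93 \right)}} = \frac{96}{2 \cdot 93 \frac{1}{-53 + 93}} = \frac{96}{2 \cdot 93 \cdot \frac{1}{40}} = \frac{96}{\frac{93}{20}} = 96 \cdot \frac{20}{93} = \frac{640}{31}$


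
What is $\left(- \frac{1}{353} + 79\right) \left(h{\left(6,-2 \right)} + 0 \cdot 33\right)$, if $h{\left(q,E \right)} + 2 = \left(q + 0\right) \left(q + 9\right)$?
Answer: $\frac{2453968}{353} \approx 6951.8$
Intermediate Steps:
$h{\left(q,E \right)} = -2 + q \left(9 + q\right)$ ($h{\left(q,E \right)} = -2 + \left(q + 0\right) \left(q + 9\right) = -2 + q \left(9 + q\right)$)
$\left(- \frac{1}{353} + 79\right) \left(h{\left(6,-2 \right)} + 0 \cdot 33\right) = \left(- \frac{1}{353} + 79\right) \left(\left(-2 + 6^{2} + 9 \cdot 6\right) + 0 \cdot 33\right) = \left(\left(-1\right) \frac{1}{353} + 79\right) \left(\left(-2 + 36 + 54\right) + 0\right) = \left(- \frac{1}{353} + 79\right) \left(88 + 0\right) = \frac{27886}{353} \cdot 88 = \frac{2453968}{353}$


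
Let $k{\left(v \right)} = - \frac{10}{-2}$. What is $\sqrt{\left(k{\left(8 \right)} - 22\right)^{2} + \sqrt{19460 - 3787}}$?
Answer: $\sqrt{289 + \sqrt{15673}} \approx 20.352$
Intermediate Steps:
$k{\left(v \right)} = 5$ ($k{\left(v \right)} = \left(-10\right) \left(- \frac{1}{2}\right) = 5$)
$\sqrt{\left(k{\left(8 \right)} - 22\right)^{2} + \sqrt{19460 - 3787}} = \sqrt{\left(5 - 22\right)^{2} + \sqrt{19460 - 3787}} = \sqrt{\left(-17\right)^{2} + \sqrt{15673}} = \sqrt{289 + \sqrt{15673}}$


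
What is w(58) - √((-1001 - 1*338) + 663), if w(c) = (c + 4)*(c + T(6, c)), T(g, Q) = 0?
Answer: 3596 - 26*I ≈ 3596.0 - 26.0*I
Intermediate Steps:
w(c) = c*(4 + c) (w(c) = (c + 4)*(c + 0) = (4 + c)*c = c*(4 + c))
w(58) - √((-1001 - 1*338) + 663) = 58*(4 + 58) - √((-1001 - 1*338) + 663) = 58*62 - √((-1001 - 338) + 663) = 3596 - √(-1339 + 663) = 3596 - √(-676) = 3596 - 26*I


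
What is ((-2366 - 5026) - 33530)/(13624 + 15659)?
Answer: -40922/29283 ≈ -1.3975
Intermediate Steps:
((-2366 - 5026) - 33530)/(13624 + 15659) = (-7392 - 33530)/29283 = -40922*1/29283 = -40922/29283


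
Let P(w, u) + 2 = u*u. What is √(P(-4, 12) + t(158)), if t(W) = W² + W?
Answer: 4*√1579 ≈ 158.95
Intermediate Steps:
t(W) = W + W²
P(w, u) = -2 + u² (P(w, u) = -2 + u*u = -2 + u²)
√(P(-4, 12) + t(158)) = √((-2 + 12²) + 158*(1 + 158)) = √((-2 + 144) + 158*159) = √(142 + 25122) = √25264 = 4*√1579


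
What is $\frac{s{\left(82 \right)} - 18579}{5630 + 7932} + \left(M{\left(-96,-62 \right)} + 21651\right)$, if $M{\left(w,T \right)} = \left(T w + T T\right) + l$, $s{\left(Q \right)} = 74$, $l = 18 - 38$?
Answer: $\frac{426194469}{13562} \approx 31426.0$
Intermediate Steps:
$l = -20$
$M{\left(w,T \right)} = -20 + T^{2} + T w$ ($M{\left(w,T \right)} = \left(T w + T T\right) - 20 = \left(T w + T^{2}\right) - 20 = \left(T^{2} + T w\right) - 20 = -20 + T^{2} + T w$)
$\frac{s{\left(82 \right)} - 18579}{5630 + 7932} + \left(M{\left(-96,-62 \right)} + 21651\right) = \frac{74 - 18579}{5630 + 7932} + \left(\left(-20 + \left(-62\right)^{2} - -5952\right) + 21651\right) = - \frac{18505}{13562} + \left(\left(-20 + 3844 + 5952\right) + 21651\right) = \left(-18505\right) \frac{1}{13562} + \left(9776 + 21651\right) = - \frac{18505}{13562} + 31427 = \frac{426194469}{13562}$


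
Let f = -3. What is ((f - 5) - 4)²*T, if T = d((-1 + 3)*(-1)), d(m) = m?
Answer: -288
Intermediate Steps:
T = -2 (T = (-1 + 3)*(-1) = 2*(-1) = -2)
((f - 5) - 4)²*T = ((-3 - 5) - 4)²*(-2) = (-8 - 4)²*(-2) = (-12)²*(-2) = 144*(-2) = -288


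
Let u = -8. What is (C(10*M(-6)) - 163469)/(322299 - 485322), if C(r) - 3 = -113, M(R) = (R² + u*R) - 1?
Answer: 163579/163023 ≈ 1.0034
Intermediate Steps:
M(R) = -1 + R² - 8*R (M(R) = (R² - 8*R) - 1 = -1 + R² - 8*R)
C(r) = -110 (C(r) = 3 - 113 = -110)
(C(10*M(-6)) - 163469)/(322299 - 485322) = (-110 - 163469)/(322299 - 485322) = -163579/(-163023) = -163579*(-1/163023) = 163579/163023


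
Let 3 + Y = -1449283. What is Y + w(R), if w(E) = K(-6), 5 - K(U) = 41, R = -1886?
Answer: -1449322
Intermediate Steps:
K(U) = -36 (K(U) = 5 - 1*41 = 5 - 41 = -36)
w(E) = -36
Y = -1449286 (Y = -3 - 1449283 = -1449286)
Y + w(R) = -1449286 - 36 = -1449322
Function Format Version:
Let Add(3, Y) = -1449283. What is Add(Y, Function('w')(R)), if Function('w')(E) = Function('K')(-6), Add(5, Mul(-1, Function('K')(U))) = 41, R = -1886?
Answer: -1449322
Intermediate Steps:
Function('K')(U) = -36 (Function('K')(U) = Add(5, Mul(-1, 41)) = Add(5, -41) = -36)
Function('w')(E) = -36
Y = -1449286 (Y = Add(-3, -1449283) = -1449286)
Add(Y, Function('w')(R)) = Add(-1449286, -36) = -1449322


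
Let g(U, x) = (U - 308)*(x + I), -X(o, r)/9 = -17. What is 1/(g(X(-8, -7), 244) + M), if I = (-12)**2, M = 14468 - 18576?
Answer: -1/64248 ≈ -1.5565e-5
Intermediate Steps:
X(o, r) = 153 (X(o, r) = -9*(-17) = 153)
M = -4108
I = 144
g(U, x) = (-308 + U)*(144 + x) (g(U, x) = (U - 308)*(x + 144) = (-308 + U)*(144 + x))
1/(g(X(-8, -7), 244) + M) = 1/((-44352 - 308*244 + 144*153 + 153*244) - 4108) = 1/((-44352 - 75152 + 22032 + 37332) - 4108) = 1/(-60140 - 4108) = 1/(-64248) = -1/64248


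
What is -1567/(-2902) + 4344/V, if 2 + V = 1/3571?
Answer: -45005864501/20723182 ≈ -2171.8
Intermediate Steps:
V = -7141/3571 (V = -2 + 1/3571 = -7141/3571 ≈ -1.9997)
-1567/(-2902) + 4344/V = -1567/(-2902) + 4344/(-7141/3571) = -1567*(-1/2902) + 4344*(-3571/7141) = 1567/2902 - 15512424/7141 = -45005864501/20723182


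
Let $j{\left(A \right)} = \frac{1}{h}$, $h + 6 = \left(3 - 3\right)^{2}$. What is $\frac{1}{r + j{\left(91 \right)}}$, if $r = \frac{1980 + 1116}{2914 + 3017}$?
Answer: $\frac{3954}{1405} \approx 2.8142$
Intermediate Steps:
$h = -6$ ($h = -6 + \left(3 - 3\right)^{2} = -6 + 0^{2} = -6 + 0 = -6$)
$j{\left(A \right)} = - \frac{1}{6}$ ($j{\left(A \right)} = \frac{1}{-6} = - \frac{1}{6}$)
$r = \frac{344}{659}$ ($r = \frac{3096}{5931} = 3096 \cdot \frac{1}{5931} = \frac{344}{659} \approx 0.522$)
$\frac{1}{r + j{\left(91 \right)}} = \frac{1}{\frac{344}{659} - \frac{1}{6}} = \frac{1}{\frac{1405}{3954}} = \frac{3954}{1405}$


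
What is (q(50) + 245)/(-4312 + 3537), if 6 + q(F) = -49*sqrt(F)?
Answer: -239/775 + 49*sqrt(2)/155 ≈ 0.13869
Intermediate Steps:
q(F) = -6 - 49*sqrt(F)
(q(50) + 245)/(-4312 + 3537) = ((-6 - 245*sqrt(2)) + 245)/(-4312 + 3537) = ((-6 - 245*sqrt(2)) + 245)/(-775) = ((-6 - 245*sqrt(2)) + 245)*(-1/775) = (239 - 245*sqrt(2))*(-1/775) = -239/775 + 49*sqrt(2)/155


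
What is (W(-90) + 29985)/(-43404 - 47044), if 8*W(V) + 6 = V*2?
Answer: -119847/361792 ≈ -0.33126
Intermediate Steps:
W(V) = -¾ + V/4 (W(V) = -¾ + (V*2)/8 = -¾ + (2*V)/8 = -¾ + V/4)
(W(-90) + 29985)/(-43404 - 47044) = ((-¾ + (¼)*(-90)) + 29985)/(-43404 - 47044) = ((-¾ - 45/2) + 29985)/(-90448) = (-93/4 + 29985)*(-1/90448) = (119847/4)*(-1/90448) = -119847/361792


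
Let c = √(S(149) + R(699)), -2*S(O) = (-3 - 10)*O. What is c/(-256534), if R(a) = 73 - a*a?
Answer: -I*√1950238/513068 ≈ -0.0027219*I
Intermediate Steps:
S(O) = 13*O/2 (S(O) = -(-3 - 10)*O/2 = -(-13)*O/2 = 13*O/2)
R(a) = 73 - a²
c = I*√1950238/2 (c = √((13/2)*149 + (73 - 1*699²)) = √(1937/2 + (73 - 1*488601)) = √(1937/2 + (73 - 488601)) = √(1937/2 - 488528) = √(-975119/2) = I*√1950238/2 ≈ 698.25*I)
c/(-256534) = (I*√1950238/2)/(-256534) = (I*√1950238/2)*(-1/256534) = -I*√1950238/513068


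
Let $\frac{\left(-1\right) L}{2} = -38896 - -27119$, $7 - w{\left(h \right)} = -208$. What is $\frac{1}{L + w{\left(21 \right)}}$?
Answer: $\frac{1}{23769} \approx 4.2072 \cdot 10^{-5}$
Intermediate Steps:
$w{\left(h \right)} = 215$ ($w{\left(h \right)} = 7 - -208 = 7 + 208 = 215$)
$L = 23554$ ($L = - 2 \left(-38896 - -27119\right) = - 2 \left(-38896 + 27119\right) = \left(-2\right) \left(-11777\right) = 23554$)
$\frac{1}{L + w{\left(21 \right)}} = \frac{1}{23554 + 215} = \frac{1}{23769}$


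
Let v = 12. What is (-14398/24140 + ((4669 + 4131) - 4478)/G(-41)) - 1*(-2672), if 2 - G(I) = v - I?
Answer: 93662903/36210 ≈ 2586.7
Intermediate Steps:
G(I) = -10 + I (G(I) = 2 - (12 - I) = 2 + (-12 + I) = -10 + I)
(-14398/24140 + ((4669 + 4131) - 4478)/G(-41)) - 1*(-2672) = (-14398/24140 + ((4669 + 4131) - 4478)/(-10 - 41)) - 1*(-2672) = (-14398*1/24140 + (8800 - 4478)/(-51)) + 2672 = (-7199/12070 + 4322*(-1/51)) + 2672 = (-7199/12070 - 4322/51) + 2672 = -3090217/36210 + 2672 = 93662903/36210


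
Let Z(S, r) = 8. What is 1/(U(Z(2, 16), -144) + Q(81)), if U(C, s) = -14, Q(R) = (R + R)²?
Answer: 1/26230 ≈ 3.8124e-5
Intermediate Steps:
Q(R) = 4*R² (Q(R) = (2*R)² = 4*R²)
1/(U(Z(2, 16), -144) + Q(81)) = 1/(-14 + 4*81²) = 1/(-14 + 4*6561) = 1/(-14 + 26244) = 1/26230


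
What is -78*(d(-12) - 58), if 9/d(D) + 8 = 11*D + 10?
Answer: 22647/5 ≈ 4529.4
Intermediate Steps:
d(D) = 9/(2 + 11*D) (d(D) = 9/(-8 + (11*D + 10)) = 9/(-8 + (10 + 11*D)) = 9/(2 + 11*D))
-78*(d(-12) - 58) = -78*(9/(2 + 11*(-12)) - 58) = -78*(9/(2 - 132) - 58) = -78*(9/(-130) - 58) = -78*(9*(-1/130) - 58) = -78*(-9/130 - 58) = -78*(-7549/130) = 22647/5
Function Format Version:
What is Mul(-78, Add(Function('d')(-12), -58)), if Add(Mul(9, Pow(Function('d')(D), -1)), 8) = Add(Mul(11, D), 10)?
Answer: Rational(22647, 5) ≈ 4529.4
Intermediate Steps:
Function('d')(D) = Mul(9, Pow(Add(2, Mul(11, D)), -1)) (Function('d')(D) = Mul(9, Pow(Add(-8, Add(Mul(11, D), 10)), -1)) = Mul(9, Pow(Add(-8, Add(10, Mul(11, D))), -1)) = Mul(9, Pow(Add(2, Mul(11, D)), -1)))
Mul(-78, Add(Function('d')(-12), -58)) = Mul(-78, Add(Mul(9, Pow(Add(2, Mul(11, -12)), -1)), -58)) = Mul(-78, Add(Mul(9, Pow(Add(2, -132), -1)), -58)) = Mul(-78, Add(Mul(9, Pow(-130, -1)), -58)) = Mul(-78, Add(Mul(9, Rational(-1, 130)), -58)) = Mul(-78, Add(Rational(-9, 130), -58)) = Mul(-78, Rational(-7549, 130)) = Rational(22647, 5)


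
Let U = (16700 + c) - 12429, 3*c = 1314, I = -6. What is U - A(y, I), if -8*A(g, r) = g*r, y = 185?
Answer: 18281/4 ≈ 4570.3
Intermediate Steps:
c = 438 (c = (⅓)*1314 = 438)
U = 4709 (U = (16700 + 438) - 12429 = 17138 - 12429 = 4709)
A(g, r) = -g*r/8
U - A(y, I) = 4709 - (-1)*185*(-6)/8 = 4709 - 1*555/4 = 4709 - 555/4 = 18281/4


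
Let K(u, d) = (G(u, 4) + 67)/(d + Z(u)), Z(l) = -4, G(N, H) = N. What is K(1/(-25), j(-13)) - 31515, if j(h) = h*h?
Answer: -43332567/1375 ≈ -31515.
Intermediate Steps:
j(h) = h**2
K(u, d) = (67 + u)/(-4 + d) (K(u, d) = (u + 67)/(d - 4) = (67 + u)/(-4 + d))
K(1/(-25), j(-13)) - 31515 = (67 + 1/(-25))/(-4 + (-13)**2) - 31515 = (67 - 1/25)/(-4 + 169) - 31515 = (1674/25)/165 - 31515 = (1/165)*(1674/25) - 31515 = 558/1375 - 31515 = -43332567/1375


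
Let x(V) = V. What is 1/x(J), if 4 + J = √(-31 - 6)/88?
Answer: -30976/123941 - 88*I*√37/123941 ≈ -0.24993 - 0.0043189*I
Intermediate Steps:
J = -4 + I*√37/88 (J = -4 + √(-31 - 6)/88 = -4 + √(-37)*(1/88) = -4 + (I*√37)*(1/88) = -4 + I*√37/88 ≈ -4.0 + 0.069122*I)
1/x(J) = 1/(-4 + I*√37/88)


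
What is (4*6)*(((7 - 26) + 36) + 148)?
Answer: 3960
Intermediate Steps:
(4*6)*(((7 - 26) + 36) + 148) = 24*((-19 + 36) + 148) = 24*(17 + 148) = 24*165 = 3960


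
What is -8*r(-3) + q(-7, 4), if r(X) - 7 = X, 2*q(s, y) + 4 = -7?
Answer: -75/2 ≈ -37.500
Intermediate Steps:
q(s, y) = -11/2 (q(s, y) = -2 + (1/2)*(-7) = -2 - 7/2 = -11/2)
r(X) = 7 + X
-8*r(-3) + q(-7, 4) = -8*(7 - 3) - 11/2 = -8*4 - 11/2 = -32 - 11/2 = -75/2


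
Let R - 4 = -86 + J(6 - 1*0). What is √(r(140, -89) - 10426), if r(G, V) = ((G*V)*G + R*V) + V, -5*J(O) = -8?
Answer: I*√43693985/5 ≈ 1322.0*I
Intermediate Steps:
J(O) = 8/5 (J(O) = -⅕*(-8) = 8/5)
R = -402/5 (R = 4 + (-86 + 8/5) = 4 - 422/5 = -402/5 ≈ -80.400)
r(G, V) = -397*V/5 + V*G² (r(G, V) = ((G*V)*G - 402*V/5) + V = (V*G² - 402*V/5) + V = (-402*V/5 + V*G²) + V = -397*V/5 + V*G²)
√(r(140, -89) - 10426) = √((⅕)*(-89)*(-397 + 5*140²) - 10426) = √((⅕)*(-89)*(-397 + 5*19600) - 10426) = √((⅕)*(-89)*(-397 + 98000) - 10426) = √((⅕)*(-89)*97603 - 10426) = √(-8686667/5 - 10426) = √(-8738797/5) = I*√43693985/5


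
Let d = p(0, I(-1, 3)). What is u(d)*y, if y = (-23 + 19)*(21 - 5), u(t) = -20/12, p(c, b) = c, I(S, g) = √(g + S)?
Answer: 320/3 ≈ 106.67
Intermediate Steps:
I(S, g) = √(S + g)
d = 0
u(t) = -5/3 (u(t) = -20*1/12 = -5/3)
y = -64 (y = -4*16 = -64)
u(d)*y = -5/3*(-64) = 320/3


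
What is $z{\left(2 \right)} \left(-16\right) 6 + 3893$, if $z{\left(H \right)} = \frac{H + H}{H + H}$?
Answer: $3797$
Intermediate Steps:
$z{\left(H \right)} = 1$ ($z{\left(H \right)} = \frac{2 H}{2 H} = 2 H \frac{1}{2 H} = 1$)
$z{\left(2 \right)} \left(-16\right) 6 + 3893 = 1 \left(-16\right) 6 + 3893 = \left(-16\right) 6 + 3893 = -96 + 3893 = 3797$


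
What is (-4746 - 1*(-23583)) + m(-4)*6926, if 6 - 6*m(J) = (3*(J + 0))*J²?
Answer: 247395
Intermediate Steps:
m(J) = 1 - J³/2 (m(J) = 1 - 3*(J + 0)*J²/6 = 1 - 3*J*J²/6 = 1 - J³/2)
(-4746 - 1*(-23583)) + m(-4)*6926 = (-4746 - 1*(-23583)) + (1 - ½*(-4)³)*6926 = (-4746 + 23583) + (1 - ½*(-64))*6926 = 18837 + (1 + 32)*6926 = 18837 + 33*6926 = 18837 + 228558 = 247395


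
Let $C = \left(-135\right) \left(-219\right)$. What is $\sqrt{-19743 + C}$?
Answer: $\sqrt{9822} \approx 99.106$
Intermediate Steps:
$C = 29565$
$\sqrt{-19743 + C} = \sqrt{-19743 + 29565} = \sqrt{9822}$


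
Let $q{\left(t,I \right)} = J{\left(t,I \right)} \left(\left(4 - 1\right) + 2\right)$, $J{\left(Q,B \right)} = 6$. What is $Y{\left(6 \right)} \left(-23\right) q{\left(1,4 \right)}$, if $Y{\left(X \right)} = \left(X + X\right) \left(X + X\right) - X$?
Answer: $-95220$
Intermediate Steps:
$Y{\left(X \right)} = - X + 4 X^{2}$ ($Y{\left(X \right)} = 2 X 2 X - X = 4 X^{2} - X = - X + 4 X^{2}$)
$q{\left(t,I \right)} = 30$ ($q{\left(t,I \right)} = 6 \left(\left(4 - 1\right) + 2\right) = 6 \left(3 + 2\right) = 6 \cdot 5 = 30$)
$Y{\left(6 \right)} \left(-23\right) q{\left(1,4 \right)} = 6 \left(-1 + 4 \cdot 6\right) \left(-23\right) 30 = 6 \left(-1 + 24\right) \left(-23\right) 30 = 6 \cdot 23 \left(-23\right) 30 = 138 \left(-23\right) 30 = \left(-3174\right) 30 = -95220$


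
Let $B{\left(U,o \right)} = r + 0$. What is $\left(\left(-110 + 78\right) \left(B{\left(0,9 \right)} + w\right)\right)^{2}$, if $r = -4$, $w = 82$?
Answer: $6230016$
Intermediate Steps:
$B{\left(U,o \right)} = -4$ ($B{\left(U,o \right)} = -4 + 0 = -4$)
$\left(\left(-110 + 78\right) \left(B{\left(0,9 \right)} + w\right)\right)^{2} = \left(\left(-110 + 78\right) \left(-4 + 82\right)\right)^{2} = \left(\left(-32\right) 78\right)^{2} = \left(-2496\right)^{2} = 6230016$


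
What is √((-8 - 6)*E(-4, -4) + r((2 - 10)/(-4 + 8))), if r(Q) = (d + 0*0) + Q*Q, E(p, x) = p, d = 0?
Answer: 2*√15 ≈ 7.7460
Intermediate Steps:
r(Q) = Q² (r(Q) = (0 + 0*0) + Q*Q = (0 + 0) + Q² = 0 + Q² = Q²)
√((-8 - 6)*E(-4, -4) + r((2 - 10)/(-4 + 8))) = √((-8 - 6)*(-4) + ((2 - 10)/(-4 + 8))²) = √(-14*(-4) + (-8/4)²) = √(56 + (-8*¼)²) = √(56 + (-2)²) = √(56 + 4) = √60 = 2*√15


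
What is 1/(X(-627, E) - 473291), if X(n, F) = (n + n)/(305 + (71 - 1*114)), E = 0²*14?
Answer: -131/62001748 ≈ -2.1128e-6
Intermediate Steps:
E = 0 (E = 0*14 = 0)
X(n, F) = n/131 (X(n, F) = (2*n)/(305 + (71 - 114)) = (2*n)/(305 - 43) = (2*n)/262 = (2*n)*(1/262) = n/131)
1/(X(-627, E) - 473291) = 1/((1/131)*(-627) - 473291) = 1/(-627/131 - 473291) = 1/(-62001748/131) = -131/62001748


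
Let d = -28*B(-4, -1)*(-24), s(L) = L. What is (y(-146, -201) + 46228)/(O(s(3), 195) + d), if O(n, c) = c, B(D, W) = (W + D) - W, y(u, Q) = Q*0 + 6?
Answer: -46234/2493 ≈ -18.546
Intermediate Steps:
y(u, Q) = 6 (y(u, Q) = 0 + 6 = 6)
B(D, W) = D (B(D, W) = (D + W) - W = D)
d = -2688 (d = -28*(-4)*(-24) = 112*(-24) = -2688)
(y(-146, -201) + 46228)/(O(s(3), 195) + d) = (6 + 46228)/(195 - 2688) = 46234/(-2493) = 46234*(-1/2493) = -46234/2493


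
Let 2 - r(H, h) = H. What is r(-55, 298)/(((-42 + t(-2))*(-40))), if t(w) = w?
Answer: 57/1760 ≈ 0.032386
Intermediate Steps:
r(H, h) = 2 - H
r(-55, 298)/(((-42 + t(-2))*(-40))) = (2 - 1*(-55))/(((-42 - 2)*(-40))) = (2 + 55)/((-44*(-40))) = 57/1760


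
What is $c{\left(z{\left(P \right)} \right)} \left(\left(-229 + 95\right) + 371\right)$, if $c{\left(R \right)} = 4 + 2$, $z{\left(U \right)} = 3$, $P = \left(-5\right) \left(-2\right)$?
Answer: $1422$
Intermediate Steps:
$P = 10$
$c{\left(R \right)} = 6$
$c{\left(z{\left(P \right)} \right)} \left(\left(-229 + 95\right) + 371\right) = 6 \left(\left(-229 + 95\right) + 371\right) = 6 \left(-134 + 371\right) = 6 \cdot 237 = 1422$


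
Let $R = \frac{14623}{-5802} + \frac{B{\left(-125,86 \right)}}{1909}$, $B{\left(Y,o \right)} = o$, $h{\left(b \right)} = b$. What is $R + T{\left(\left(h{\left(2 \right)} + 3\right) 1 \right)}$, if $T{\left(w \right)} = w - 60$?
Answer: $- \frac{636597325}{11076018} \approx -57.475$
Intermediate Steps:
$T{\left(w \right)} = -60 + w$
$R = - \frac{27416335}{11076018}$ ($R = \frac{14623}{-5802} + \frac{86}{1909} = 14623 \left(- \frac{1}{5802}\right) + 86 \cdot \frac{1}{1909} = - \frac{14623}{5802} + \frac{86}{1909} = - \frac{27416335}{11076018} \approx -2.4753$)
$R + T{\left(\left(h{\left(2 \right)} + 3\right) 1 \right)} = - \frac{27416335}{11076018} - \left(60 - \left(2 + 3\right) 1\right) = - \frac{27416335}{11076018} + \left(-60 + 5 \cdot 1\right) = - \frac{27416335}{11076018} + \left(-60 + 5\right) = - \frac{27416335}{11076018} - 55 = - \frac{636597325}{11076018}$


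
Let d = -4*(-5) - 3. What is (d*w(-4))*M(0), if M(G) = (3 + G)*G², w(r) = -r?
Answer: 0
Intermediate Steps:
M(G) = G²*(3 + G)
d = 17 (d = -1*(-20) - 3 = 20 - 3 = 17)
(d*w(-4))*M(0) = (17*(-1*(-4)))*(0²*(3 + 0)) = (17*4)*(0*3) = 68*0 = 0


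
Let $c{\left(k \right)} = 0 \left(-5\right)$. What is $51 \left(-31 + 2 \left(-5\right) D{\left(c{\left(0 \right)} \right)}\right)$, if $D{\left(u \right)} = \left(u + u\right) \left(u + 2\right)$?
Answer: $-1581$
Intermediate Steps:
$c{\left(k \right)} = 0$
$D{\left(u \right)} = 2 u \left(2 + u\right)$
$51 \left(-31 + 2 \left(-5\right) D{\left(c{\left(0 \right)} \right)}\right) = 51 \left(-31 + 2 \left(-5\right) 2 \cdot 0 \left(2 + 0\right)\right) = 51 \left(-31 - 10 \cdot 2 \cdot 0 \cdot 2\right) = 51 \left(-31 - 0\right) = 51 \left(-31 + 0\right) = 51 \left(-31\right) = -1581$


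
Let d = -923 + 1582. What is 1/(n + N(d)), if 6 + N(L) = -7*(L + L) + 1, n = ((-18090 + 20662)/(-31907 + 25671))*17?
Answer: -1559/14402060 ≈ -0.00010825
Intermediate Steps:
n = -10931/1559 (n = (2572/(-6236))*17 = (2572*(-1/6236))*17 = -643/1559*17 = -10931/1559 ≈ -7.0115)
d = 659
N(L) = -5 - 14*L (N(L) = -6 + (-7*(L + L) + 1) = -6 + (-14*L + 1) = -6 + (1 - 14*L) = -5 - 14*L)
1/(n + N(d)) = 1/(-10931/1559 + (-5 - 14*659)) = 1/(-10931/1559 + (-5 - 9226)) = 1/(-10931/1559 - 9231) = 1/(-14402060/1559) = -1559/14402060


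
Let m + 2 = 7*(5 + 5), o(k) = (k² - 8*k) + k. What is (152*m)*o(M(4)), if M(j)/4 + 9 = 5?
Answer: 3803648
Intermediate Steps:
M(j) = -16 (M(j) = -36 + 4*5 = -36 + 20 = -16)
o(k) = k² - 7*k
m = 68 (m = -2 + 7*(5 + 5) = -2 + 7*10 = -2 + 70 = 68)
(152*m)*o(M(4)) = (152*68)*(-16*(-7 - 16)) = 10336*(-16*(-23)) = 10336*368 = 3803648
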